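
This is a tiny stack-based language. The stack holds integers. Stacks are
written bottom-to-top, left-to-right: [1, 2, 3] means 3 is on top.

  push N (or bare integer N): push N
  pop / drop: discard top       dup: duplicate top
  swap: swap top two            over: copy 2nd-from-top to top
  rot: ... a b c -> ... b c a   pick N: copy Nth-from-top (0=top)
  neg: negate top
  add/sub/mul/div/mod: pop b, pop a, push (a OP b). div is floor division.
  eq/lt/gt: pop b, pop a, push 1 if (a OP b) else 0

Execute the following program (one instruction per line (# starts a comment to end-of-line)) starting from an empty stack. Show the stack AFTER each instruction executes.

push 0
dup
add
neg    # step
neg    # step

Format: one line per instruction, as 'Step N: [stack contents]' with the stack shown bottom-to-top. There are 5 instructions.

Step 1: [0]
Step 2: [0, 0]
Step 3: [0]
Step 4: [0]
Step 5: [0]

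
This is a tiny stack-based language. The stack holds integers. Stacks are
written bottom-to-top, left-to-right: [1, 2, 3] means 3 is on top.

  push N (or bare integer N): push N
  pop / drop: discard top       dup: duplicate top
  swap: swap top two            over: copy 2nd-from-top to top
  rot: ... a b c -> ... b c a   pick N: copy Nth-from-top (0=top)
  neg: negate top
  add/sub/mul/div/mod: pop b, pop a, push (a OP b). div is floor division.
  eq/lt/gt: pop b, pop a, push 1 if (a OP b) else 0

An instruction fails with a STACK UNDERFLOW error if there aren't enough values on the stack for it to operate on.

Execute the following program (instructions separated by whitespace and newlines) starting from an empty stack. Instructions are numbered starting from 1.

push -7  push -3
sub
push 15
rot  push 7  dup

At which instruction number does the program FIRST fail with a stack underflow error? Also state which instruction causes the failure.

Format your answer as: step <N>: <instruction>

Answer: step 5: rot

Derivation:
Step 1 ('push -7'): stack = [-7], depth = 1
Step 2 ('push -3'): stack = [-7, -3], depth = 2
Step 3 ('sub'): stack = [-4], depth = 1
Step 4 ('push 15'): stack = [-4, 15], depth = 2
Step 5 ('rot'): needs 3 value(s) but depth is 2 — STACK UNDERFLOW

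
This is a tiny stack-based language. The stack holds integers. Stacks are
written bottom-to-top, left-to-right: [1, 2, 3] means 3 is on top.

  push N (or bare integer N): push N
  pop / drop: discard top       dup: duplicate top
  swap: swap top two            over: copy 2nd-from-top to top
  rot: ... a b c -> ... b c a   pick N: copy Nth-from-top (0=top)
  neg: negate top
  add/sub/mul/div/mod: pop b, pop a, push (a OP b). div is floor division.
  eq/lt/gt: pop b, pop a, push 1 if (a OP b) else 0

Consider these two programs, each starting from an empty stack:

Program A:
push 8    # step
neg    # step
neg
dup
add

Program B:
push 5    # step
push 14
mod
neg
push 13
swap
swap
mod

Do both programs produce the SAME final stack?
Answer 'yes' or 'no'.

Answer: no

Derivation:
Program A trace:
  After 'push 8': [8]
  After 'neg': [-8]
  After 'neg': [8]
  After 'dup': [8, 8]
  After 'add': [16]
Program A final stack: [16]

Program B trace:
  After 'push 5': [5]
  After 'push 14': [5, 14]
  After 'mod': [5]
  After 'neg': [-5]
  After 'push 13': [-5, 13]
  After 'swap': [13, -5]
  After 'swap': [-5, 13]
  After 'mod': [8]
Program B final stack: [8]
Same: no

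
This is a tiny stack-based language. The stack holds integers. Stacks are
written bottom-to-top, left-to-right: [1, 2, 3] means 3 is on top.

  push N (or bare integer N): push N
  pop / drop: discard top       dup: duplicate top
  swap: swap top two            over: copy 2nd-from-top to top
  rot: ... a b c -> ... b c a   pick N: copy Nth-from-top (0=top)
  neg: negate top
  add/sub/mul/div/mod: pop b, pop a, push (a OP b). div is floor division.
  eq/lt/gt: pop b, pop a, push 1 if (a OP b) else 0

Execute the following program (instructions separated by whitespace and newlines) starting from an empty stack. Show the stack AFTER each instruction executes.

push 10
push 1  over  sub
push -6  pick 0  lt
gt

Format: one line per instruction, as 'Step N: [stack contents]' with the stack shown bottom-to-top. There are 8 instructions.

Step 1: [10]
Step 2: [10, 1]
Step 3: [10, 1, 10]
Step 4: [10, -9]
Step 5: [10, -9, -6]
Step 6: [10, -9, -6, -6]
Step 7: [10, -9, 0]
Step 8: [10, 0]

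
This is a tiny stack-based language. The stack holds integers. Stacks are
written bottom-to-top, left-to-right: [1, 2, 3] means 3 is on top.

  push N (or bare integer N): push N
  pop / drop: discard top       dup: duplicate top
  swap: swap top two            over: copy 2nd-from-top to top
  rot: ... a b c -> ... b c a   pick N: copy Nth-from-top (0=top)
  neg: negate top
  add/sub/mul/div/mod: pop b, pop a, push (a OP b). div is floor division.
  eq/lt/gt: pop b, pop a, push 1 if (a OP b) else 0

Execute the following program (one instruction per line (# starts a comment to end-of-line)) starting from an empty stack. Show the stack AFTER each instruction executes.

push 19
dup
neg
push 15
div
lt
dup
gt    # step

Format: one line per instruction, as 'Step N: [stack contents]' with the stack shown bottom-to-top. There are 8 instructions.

Step 1: [19]
Step 2: [19, 19]
Step 3: [19, -19]
Step 4: [19, -19, 15]
Step 5: [19, -2]
Step 6: [0]
Step 7: [0, 0]
Step 8: [0]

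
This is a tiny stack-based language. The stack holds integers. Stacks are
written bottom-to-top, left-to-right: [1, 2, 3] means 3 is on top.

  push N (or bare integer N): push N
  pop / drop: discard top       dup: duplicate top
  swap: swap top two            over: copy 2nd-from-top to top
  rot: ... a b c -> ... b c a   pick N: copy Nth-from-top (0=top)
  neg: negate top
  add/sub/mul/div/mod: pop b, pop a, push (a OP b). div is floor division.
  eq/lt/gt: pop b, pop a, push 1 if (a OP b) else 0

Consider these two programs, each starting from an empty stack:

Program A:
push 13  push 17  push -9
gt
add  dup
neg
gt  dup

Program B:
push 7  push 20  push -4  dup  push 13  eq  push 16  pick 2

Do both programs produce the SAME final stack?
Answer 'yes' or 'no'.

Answer: no

Derivation:
Program A trace:
  After 'push 13': [13]
  After 'push 17': [13, 17]
  After 'push -9': [13, 17, -9]
  After 'gt': [13, 1]
  After 'add': [14]
  After 'dup': [14, 14]
  After 'neg': [14, -14]
  After 'gt': [1]
  After 'dup': [1, 1]
Program A final stack: [1, 1]

Program B trace:
  After 'push 7': [7]
  After 'push 20': [7, 20]
  After 'push -4': [7, 20, -4]
  After 'dup': [7, 20, -4, -4]
  After 'push 13': [7, 20, -4, -4, 13]
  After 'eq': [7, 20, -4, 0]
  After 'push 16': [7, 20, -4, 0, 16]
  After 'pick 2': [7, 20, -4, 0, 16, -4]
Program B final stack: [7, 20, -4, 0, 16, -4]
Same: no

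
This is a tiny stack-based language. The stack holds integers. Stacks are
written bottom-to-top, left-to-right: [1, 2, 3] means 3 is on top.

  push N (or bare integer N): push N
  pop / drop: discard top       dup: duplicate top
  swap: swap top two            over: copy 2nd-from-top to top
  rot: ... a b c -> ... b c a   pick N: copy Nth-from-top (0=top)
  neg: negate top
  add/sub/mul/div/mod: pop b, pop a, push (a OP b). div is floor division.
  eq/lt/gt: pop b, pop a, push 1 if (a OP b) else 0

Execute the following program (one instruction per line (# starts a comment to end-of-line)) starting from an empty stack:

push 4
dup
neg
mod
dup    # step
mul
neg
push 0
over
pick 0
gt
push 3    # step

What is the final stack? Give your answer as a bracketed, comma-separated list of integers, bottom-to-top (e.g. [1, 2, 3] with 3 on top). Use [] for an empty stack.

After 'push 4': [4]
After 'dup': [4, 4]
After 'neg': [4, -4]
After 'mod': [0]
After 'dup': [0, 0]
After 'mul': [0]
After 'neg': [0]
After 'push 0': [0, 0]
After 'over': [0, 0, 0]
After 'pick 0': [0, 0, 0, 0]
After 'gt': [0, 0, 0]
After 'push 3': [0, 0, 0, 3]

Answer: [0, 0, 0, 3]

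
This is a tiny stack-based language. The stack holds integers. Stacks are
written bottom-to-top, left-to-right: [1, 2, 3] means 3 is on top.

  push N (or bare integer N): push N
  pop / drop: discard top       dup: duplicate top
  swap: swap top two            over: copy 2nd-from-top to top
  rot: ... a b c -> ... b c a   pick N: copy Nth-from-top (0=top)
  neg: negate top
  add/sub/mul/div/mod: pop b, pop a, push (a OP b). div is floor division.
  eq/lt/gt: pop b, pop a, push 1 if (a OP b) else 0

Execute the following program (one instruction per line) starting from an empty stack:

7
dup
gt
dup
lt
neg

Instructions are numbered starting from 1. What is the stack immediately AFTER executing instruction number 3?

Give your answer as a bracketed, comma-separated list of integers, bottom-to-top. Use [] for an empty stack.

Step 1 ('7'): [7]
Step 2 ('dup'): [7, 7]
Step 3 ('gt'): [0]

Answer: [0]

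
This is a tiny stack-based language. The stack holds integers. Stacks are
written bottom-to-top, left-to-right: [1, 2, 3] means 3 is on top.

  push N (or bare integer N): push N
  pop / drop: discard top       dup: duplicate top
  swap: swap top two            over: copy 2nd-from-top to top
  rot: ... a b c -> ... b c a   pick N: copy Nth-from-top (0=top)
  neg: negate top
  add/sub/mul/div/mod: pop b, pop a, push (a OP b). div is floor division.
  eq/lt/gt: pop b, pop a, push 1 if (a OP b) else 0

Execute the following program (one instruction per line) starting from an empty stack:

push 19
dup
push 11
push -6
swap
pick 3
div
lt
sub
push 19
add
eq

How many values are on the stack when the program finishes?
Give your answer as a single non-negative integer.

After 'push 19': stack = [19] (depth 1)
After 'dup': stack = [19, 19] (depth 2)
After 'push 11': stack = [19, 19, 11] (depth 3)
After 'push -6': stack = [19, 19, 11, -6] (depth 4)
After 'swap': stack = [19, 19, -6, 11] (depth 4)
After 'pick 3': stack = [19, 19, -6, 11, 19] (depth 5)
After 'div': stack = [19, 19, -6, 0] (depth 4)
After 'lt': stack = [19, 19, 1] (depth 3)
After 'sub': stack = [19, 18] (depth 2)
After 'push 19': stack = [19, 18, 19] (depth 3)
After 'add': stack = [19, 37] (depth 2)
After 'eq': stack = [0] (depth 1)

Answer: 1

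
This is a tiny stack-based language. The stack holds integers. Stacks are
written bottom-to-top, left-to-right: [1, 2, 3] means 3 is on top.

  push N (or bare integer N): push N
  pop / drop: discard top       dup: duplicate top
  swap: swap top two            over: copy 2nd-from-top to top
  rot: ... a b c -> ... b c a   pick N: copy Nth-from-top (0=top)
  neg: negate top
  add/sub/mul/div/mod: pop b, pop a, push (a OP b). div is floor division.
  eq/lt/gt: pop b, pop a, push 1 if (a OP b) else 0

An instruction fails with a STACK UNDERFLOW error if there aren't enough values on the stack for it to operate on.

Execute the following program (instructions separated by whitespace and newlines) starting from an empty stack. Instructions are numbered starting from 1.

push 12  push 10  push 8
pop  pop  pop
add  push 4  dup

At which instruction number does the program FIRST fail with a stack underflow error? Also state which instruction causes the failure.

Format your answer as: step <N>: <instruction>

Step 1 ('push 12'): stack = [12], depth = 1
Step 2 ('push 10'): stack = [12, 10], depth = 2
Step 3 ('push 8'): stack = [12, 10, 8], depth = 3
Step 4 ('pop'): stack = [12, 10], depth = 2
Step 5 ('pop'): stack = [12], depth = 1
Step 6 ('pop'): stack = [], depth = 0
Step 7 ('add'): needs 2 value(s) but depth is 0 — STACK UNDERFLOW

Answer: step 7: add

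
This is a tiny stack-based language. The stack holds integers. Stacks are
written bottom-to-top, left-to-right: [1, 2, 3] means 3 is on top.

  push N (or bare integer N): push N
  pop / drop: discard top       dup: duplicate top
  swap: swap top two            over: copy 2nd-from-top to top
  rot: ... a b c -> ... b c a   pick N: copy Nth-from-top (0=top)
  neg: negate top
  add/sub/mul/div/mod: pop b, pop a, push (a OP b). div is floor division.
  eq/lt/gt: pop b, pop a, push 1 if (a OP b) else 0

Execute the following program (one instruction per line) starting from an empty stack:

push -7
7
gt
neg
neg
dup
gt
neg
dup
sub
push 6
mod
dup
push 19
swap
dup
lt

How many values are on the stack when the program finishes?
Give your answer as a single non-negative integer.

After 'push -7': stack = [-7] (depth 1)
After 'push 7': stack = [-7, 7] (depth 2)
After 'gt': stack = [0] (depth 1)
After 'neg': stack = [0] (depth 1)
After 'neg': stack = [0] (depth 1)
After 'dup': stack = [0, 0] (depth 2)
After 'gt': stack = [0] (depth 1)
After 'neg': stack = [0] (depth 1)
After 'dup': stack = [0, 0] (depth 2)
After 'sub': stack = [0] (depth 1)
After 'push 6': stack = [0, 6] (depth 2)
After 'mod': stack = [0] (depth 1)
After 'dup': stack = [0, 0] (depth 2)
After 'push 19': stack = [0, 0, 19] (depth 3)
After 'swap': stack = [0, 19, 0] (depth 3)
After 'dup': stack = [0, 19, 0, 0] (depth 4)
After 'lt': stack = [0, 19, 0] (depth 3)

Answer: 3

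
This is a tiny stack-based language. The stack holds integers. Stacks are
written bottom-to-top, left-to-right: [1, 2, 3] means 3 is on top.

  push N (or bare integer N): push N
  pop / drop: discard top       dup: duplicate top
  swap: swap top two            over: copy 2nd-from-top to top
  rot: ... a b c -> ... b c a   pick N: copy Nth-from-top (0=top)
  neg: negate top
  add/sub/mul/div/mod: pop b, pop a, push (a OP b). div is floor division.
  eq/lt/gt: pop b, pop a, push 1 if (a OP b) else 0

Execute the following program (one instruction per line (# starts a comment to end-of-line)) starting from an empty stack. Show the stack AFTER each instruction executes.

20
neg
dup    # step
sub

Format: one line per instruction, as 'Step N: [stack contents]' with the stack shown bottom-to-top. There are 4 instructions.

Step 1: [20]
Step 2: [-20]
Step 3: [-20, -20]
Step 4: [0]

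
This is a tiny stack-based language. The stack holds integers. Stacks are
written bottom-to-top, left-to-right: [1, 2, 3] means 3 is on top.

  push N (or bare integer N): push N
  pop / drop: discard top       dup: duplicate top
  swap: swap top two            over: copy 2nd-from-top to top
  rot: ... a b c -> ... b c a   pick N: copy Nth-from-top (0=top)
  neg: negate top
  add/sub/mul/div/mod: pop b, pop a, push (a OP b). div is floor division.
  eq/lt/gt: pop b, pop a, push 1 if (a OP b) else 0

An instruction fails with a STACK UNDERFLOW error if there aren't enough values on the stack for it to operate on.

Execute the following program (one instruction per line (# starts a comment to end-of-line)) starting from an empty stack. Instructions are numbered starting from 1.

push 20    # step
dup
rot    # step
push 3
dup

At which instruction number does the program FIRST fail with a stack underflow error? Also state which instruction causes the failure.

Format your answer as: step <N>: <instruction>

Answer: step 3: rot

Derivation:
Step 1 ('push 20'): stack = [20], depth = 1
Step 2 ('dup'): stack = [20, 20], depth = 2
Step 3 ('rot'): needs 3 value(s) but depth is 2 — STACK UNDERFLOW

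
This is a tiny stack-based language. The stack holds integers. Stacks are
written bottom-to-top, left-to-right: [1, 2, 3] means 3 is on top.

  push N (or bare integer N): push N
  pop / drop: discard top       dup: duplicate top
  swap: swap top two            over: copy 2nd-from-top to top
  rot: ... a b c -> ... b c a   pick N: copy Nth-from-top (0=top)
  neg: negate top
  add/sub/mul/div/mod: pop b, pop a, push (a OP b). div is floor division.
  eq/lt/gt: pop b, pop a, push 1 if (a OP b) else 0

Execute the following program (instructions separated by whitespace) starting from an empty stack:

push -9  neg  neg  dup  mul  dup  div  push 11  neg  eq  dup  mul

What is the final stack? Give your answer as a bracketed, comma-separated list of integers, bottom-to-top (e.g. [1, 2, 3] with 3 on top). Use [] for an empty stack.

Answer: [0]

Derivation:
After 'push -9': [-9]
After 'neg': [9]
After 'neg': [-9]
After 'dup': [-9, -9]
After 'mul': [81]
After 'dup': [81, 81]
After 'div': [1]
After 'push 11': [1, 11]
After 'neg': [1, -11]
After 'eq': [0]
After 'dup': [0, 0]
After 'mul': [0]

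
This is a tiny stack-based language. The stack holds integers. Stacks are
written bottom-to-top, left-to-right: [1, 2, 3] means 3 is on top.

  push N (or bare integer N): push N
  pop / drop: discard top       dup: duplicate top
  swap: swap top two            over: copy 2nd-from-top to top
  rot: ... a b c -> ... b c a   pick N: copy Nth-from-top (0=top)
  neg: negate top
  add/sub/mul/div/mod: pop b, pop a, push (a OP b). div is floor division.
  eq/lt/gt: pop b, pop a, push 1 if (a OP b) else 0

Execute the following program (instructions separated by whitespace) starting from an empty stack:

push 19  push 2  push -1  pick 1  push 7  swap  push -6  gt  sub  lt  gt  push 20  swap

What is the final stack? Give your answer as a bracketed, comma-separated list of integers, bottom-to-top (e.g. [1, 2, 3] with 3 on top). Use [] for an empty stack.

Answer: [19, 20, 1]

Derivation:
After 'push 19': [19]
After 'push 2': [19, 2]
After 'push -1': [19, 2, -1]
After 'pick 1': [19, 2, -1, 2]
After 'push 7': [19, 2, -1, 2, 7]
After 'swap': [19, 2, -1, 7, 2]
After 'push -6': [19, 2, -1, 7, 2, -6]
After 'gt': [19, 2, -1, 7, 1]
After 'sub': [19, 2, -1, 6]
After 'lt': [19, 2, 1]
After 'gt': [19, 1]
After 'push 20': [19, 1, 20]
After 'swap': [19, 20, 1]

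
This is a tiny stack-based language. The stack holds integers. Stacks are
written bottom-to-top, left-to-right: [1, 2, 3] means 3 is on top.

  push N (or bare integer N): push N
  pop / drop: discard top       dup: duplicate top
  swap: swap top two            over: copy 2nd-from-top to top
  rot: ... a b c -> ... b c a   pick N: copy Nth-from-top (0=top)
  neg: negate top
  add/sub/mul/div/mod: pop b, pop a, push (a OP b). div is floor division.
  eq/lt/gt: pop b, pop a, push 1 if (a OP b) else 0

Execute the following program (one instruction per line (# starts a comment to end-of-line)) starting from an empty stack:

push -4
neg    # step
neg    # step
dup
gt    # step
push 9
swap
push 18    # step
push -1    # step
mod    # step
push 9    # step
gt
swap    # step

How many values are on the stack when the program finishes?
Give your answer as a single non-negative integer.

Answer: 3

Derivation:
After 'push -4': stack = [-4] (depth 1)
After 'neg': stack = [4] (depth 1)
After 'neg': stack = [-4] (depth 1)
After 'dup': stack = [-4, -4] (depth 2)
After 'gt': stack = [0] (depth 1)
After 'push 9': stack = [0, 9] (depth 2)
After 'swap': stack = [9, 0] (depth 2)
After 'push 18': stack = [9, 0, 18] (depth 3)
After 'push -1': stack = [9, 0, 18, -1] (depth 4)
After 'mod': stack = [9, 0, 0] (depth 3)
After 'push 9': stack = [9, 0, 0, 9] (depth 4)
After 'gt': stack = [9, 0, 0] (depth 3)
After 'swap': stack = [9, 0, 0] (depth 3)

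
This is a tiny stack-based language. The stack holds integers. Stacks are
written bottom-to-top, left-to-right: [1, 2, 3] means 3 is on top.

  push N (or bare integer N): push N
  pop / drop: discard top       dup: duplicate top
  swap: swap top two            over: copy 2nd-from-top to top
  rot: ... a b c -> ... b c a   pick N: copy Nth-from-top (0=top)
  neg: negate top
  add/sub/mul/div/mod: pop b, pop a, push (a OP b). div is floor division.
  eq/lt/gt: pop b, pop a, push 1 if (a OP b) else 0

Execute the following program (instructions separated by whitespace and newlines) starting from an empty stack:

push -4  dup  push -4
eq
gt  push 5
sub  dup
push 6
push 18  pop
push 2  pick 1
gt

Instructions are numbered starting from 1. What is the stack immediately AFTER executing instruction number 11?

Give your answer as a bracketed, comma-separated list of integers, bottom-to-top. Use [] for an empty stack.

Answer: [-5, -5, 6]

Derivation:
Step 1 ('push -4'): [-4]
Step 2 ('dup'): [-4, -4]
Step 3 ('push -4'): [-4, -4, -4]
Step 4 ('eq'): [-4, 1]
Step 5 ('gt'): [0]
Step 6 ('push 5'): [0, 5]
Step 7 ('sub'): [-5]
Step 8 ('dup'): [-5, -5]
Step 9 ('push 6'): [-5, -5, 6]
Step 10 ('push 18'): [-5, -5, 6, 18]
Step 11 ('pop'): [-5, -5, 6]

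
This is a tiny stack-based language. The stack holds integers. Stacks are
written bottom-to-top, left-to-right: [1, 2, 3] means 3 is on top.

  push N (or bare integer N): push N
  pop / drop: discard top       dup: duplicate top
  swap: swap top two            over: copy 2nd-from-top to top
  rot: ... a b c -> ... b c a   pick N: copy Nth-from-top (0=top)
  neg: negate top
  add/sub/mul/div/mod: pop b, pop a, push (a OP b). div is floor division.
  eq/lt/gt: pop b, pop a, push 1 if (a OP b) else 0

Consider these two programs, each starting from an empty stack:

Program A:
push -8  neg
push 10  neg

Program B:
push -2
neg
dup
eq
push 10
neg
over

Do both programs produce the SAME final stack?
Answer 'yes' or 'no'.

Program A trace:
  After 'push -8': [-8]
  After 'neg': [8]
  After 'push 10': [8, 10]
  After 'neg': [8, -10]
Program A final stack: [8, -10]

Program B trace:
  After 'push -2': [-2]
  After 'neg': [2]
  After 'dup': [2, 2]
  After 'eq': [1]
  After 'push 10': [1, 10]
  After 'neg': [1, -10]
  After 'over': [1, -10, 1]
Program B final stack: [1, -10, 1]
Same: no

Answer: no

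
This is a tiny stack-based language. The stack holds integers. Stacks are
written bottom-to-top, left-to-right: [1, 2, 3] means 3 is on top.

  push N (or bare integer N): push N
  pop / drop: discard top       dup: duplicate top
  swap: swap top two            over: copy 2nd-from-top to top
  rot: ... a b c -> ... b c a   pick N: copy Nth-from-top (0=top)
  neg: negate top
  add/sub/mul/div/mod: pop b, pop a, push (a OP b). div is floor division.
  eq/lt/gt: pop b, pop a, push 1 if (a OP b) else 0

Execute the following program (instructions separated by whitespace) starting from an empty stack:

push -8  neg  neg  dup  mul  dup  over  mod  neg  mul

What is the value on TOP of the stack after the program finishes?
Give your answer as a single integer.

After 'push -8': [-8]
After 'neg': [8]
After 'neg': [-8]
After 'dup': [-8, -8]
After 'mul': [64]
After 'dup': [64, 64]
After 'over': [64, 64, 64]
After 'mod': [64, 0]
After 'neg': [64, 0]
After 'mul': [0]

Answer: 0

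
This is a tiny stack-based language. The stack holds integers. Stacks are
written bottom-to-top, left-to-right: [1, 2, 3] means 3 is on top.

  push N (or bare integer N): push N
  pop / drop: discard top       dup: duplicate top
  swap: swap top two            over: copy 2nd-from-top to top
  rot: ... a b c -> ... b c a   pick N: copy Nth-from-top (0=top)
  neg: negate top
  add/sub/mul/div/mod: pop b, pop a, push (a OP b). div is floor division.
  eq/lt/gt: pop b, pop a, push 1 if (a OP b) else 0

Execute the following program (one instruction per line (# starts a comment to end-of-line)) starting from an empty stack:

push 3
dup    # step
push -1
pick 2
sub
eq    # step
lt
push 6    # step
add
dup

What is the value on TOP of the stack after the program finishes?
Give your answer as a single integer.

After 'push 3': [3]
After 'dup': [3, 3]
After 'push -1': [3, 3, -1]
After 'pick 2': [3, 3, -1, 3]
After 'sub': [3, 3, -4]
After 'eq': [3, 0]
After 'lt': [0]
After 'push 6': [0, 6]
After 'add': [6]
After 'dup': [6, 6]

Answer: 6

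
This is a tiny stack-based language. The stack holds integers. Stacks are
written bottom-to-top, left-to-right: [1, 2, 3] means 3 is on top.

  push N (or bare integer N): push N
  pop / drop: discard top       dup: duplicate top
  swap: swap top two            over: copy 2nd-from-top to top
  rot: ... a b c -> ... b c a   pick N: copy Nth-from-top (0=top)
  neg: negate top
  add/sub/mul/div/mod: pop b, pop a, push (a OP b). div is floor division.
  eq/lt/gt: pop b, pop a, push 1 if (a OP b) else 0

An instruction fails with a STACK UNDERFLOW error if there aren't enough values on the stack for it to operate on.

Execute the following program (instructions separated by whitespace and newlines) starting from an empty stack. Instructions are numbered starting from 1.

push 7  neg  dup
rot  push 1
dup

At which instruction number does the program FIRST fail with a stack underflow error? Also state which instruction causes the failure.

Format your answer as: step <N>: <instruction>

Step 1 ('push 7'): stack = [7], depth = 1
Step 2 ('neg'): stack = [-7], depth = 1
Step 3 ('dup'): stack = [-7, -7], depth = 2
Step 4 ('rot'): needs 3 value(s) but depth is 2 — STACK UNDERFLOW

Answer: step 4: rot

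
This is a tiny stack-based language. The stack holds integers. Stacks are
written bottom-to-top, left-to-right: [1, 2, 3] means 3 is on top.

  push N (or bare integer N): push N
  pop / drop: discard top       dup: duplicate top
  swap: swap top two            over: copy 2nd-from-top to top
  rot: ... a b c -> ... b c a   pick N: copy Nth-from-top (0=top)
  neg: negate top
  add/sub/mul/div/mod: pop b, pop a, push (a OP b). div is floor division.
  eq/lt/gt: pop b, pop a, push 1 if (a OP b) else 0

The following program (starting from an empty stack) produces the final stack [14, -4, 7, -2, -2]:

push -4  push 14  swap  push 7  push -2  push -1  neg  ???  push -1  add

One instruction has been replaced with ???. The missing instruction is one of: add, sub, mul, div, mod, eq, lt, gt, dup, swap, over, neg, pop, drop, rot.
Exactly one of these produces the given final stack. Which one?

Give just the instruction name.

Answer: neg

Derivation:
Stack before ???: [14, -4, 7, -2, 1]
Stack after ???:  [14, -4, 7, -2, -1]
The instruction that transforms [14, -4, 7, -2, 1] -> [14, -4, 7, -2, -1] is: neg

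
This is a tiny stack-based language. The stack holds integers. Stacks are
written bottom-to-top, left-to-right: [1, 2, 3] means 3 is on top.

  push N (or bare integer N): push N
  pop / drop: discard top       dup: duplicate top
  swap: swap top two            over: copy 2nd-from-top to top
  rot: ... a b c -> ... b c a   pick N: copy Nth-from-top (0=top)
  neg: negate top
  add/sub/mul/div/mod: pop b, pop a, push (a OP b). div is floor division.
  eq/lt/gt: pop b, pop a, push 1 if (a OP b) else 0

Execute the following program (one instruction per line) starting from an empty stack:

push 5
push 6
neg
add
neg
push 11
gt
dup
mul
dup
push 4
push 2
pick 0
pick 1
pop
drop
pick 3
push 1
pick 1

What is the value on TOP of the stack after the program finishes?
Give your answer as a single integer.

After 'push 5': [5]
After 'push 6': [5, 6]
After 'neg': [5, -6]
After 'add': [-1]
After 'neg': [1]
After 'push 11': [1, 11]
After 'gt': [0]
After 'dup': [0, 0]
After 'mul': [0]
After 'dup': [0, 0]
After 'push 4': [0, 0, 4]
After 'push 2': [0, 0, 4, 2]
After 'pick 0': [0, 0, 4, 2, 2]
After 'pick 1': [0, 0, 4, 2, 2, 2]
After 'pop': [0, 0, 4, 2, 2]
After 'drop': [0, 0, 4, 2]
After 'pick 3': [0, 0, 4, 2, 0]
After 'push 1': [0, 0, 4, 2, 0, 1]
After 'pick 1': [0, 0, 4, 2, 0, 1, 0]

Answer: 0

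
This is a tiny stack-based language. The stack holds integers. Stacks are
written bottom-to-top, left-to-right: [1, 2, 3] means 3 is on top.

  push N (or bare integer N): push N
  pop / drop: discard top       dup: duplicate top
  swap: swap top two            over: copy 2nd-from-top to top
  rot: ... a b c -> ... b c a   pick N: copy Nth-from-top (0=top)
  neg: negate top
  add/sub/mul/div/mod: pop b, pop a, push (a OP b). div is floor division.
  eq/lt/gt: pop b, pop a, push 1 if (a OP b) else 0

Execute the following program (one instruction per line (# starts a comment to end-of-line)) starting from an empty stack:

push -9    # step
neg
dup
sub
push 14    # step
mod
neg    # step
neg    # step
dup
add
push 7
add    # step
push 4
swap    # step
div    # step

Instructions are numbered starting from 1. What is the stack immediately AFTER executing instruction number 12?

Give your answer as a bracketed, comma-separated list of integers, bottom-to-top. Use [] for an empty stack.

Step 1 ('push -9'): [-9]
Step 2 ('neg'): [9]
Step 3 ('dup'): [9, 9]
Step 4 ('sub'): [0]
Step 5 ('push 14'): [0, 14]
Step 6 ('mod'): [0]
Step 7 ('neg'): [0]
Step 8 ('neg'): [0]
Step 9 ('dup'): [0, 0]
Step 10 ('add'): [0]
Step 11 ('push 7'): [0, 7]
Step 12 ('add'): [7]

Answer: [7]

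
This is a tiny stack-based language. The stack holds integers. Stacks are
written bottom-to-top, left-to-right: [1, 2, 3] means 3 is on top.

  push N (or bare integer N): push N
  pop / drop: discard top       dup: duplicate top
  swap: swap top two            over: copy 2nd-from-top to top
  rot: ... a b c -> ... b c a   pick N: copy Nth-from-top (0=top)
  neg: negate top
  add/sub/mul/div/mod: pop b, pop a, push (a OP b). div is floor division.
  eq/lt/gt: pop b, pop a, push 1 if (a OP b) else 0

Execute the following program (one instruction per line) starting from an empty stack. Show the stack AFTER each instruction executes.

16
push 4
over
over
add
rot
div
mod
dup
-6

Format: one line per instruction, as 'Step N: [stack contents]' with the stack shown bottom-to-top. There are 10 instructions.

Step 1: [16]
Step 2: [16, 4]
Step 3: [16, 4, 16]
Step 4: [16, 4, 16, 4]
Step 5: [16, 4, 20]
Step 6: [4, 20, 16]
Step 7: [4, 1]
Step 8: [0]
Step 9: [0, 0]
Step 10: [0, 0, -6]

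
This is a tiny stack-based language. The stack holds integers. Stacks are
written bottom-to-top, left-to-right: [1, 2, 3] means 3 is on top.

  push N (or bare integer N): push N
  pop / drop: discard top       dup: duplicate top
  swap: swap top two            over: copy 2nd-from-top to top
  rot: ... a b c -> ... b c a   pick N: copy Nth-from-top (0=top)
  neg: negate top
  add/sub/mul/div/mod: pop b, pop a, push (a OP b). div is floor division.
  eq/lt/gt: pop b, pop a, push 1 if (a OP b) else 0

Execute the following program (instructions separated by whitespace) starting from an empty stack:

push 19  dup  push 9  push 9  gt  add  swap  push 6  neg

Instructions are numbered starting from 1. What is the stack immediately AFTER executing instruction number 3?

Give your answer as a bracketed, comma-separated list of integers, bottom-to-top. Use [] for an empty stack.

Step 1 ('push 19'): [19]
Step 2 ('dup'): [19, 19]
Step 3 ('push 9'): [19, 19, 9]

Answer: [19, 19, 9]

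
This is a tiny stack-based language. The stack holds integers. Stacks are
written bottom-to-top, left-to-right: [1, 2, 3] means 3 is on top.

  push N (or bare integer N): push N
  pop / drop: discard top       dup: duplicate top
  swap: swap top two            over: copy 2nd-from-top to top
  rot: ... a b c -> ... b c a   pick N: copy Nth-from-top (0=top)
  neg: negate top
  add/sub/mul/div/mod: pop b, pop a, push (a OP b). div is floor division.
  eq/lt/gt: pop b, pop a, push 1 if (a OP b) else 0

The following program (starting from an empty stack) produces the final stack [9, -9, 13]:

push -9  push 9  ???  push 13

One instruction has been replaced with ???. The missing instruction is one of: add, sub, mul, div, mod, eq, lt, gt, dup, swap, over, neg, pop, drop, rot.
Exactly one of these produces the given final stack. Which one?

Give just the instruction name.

Answer: swap

Derivation:
Stack before ???: [-9, 9]
Stack after ???:  [9, -9]
The instruction that transforms [-9, 9] -> [9, -9] is: swap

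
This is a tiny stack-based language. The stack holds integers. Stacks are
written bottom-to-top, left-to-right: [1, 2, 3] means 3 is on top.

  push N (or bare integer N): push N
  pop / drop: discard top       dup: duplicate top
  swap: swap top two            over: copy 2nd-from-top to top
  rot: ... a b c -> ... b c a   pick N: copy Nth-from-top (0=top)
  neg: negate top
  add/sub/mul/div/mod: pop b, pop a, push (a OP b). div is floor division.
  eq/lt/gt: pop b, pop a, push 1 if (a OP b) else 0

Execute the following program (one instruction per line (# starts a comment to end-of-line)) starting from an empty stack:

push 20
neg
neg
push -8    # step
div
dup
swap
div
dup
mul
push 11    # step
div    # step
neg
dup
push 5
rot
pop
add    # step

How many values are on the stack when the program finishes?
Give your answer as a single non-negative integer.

After 'push 20': stack = [20] (depth 1)
After 'neg': stack = [-20] (depth 1)
After 'neg': stack = [20] (depth 1)
After 'push -8': stack = [20, -8] (depth 2)
After 'div': stack = [-3] (depth 1)
After 'dup': stack = [-3, -3] (depth 2)
After 'swap': stack = [-3, -3] (depth 2)
After 'div': stack = [1] (depth 1)
After 'dup': stack = [1, 1] (depth 2)
After 'mul': stack = [1] (depth 1)
After 'push 11': stack = [1, 11] (depth 2)
After 'div': stack = [0] (depth 1)
After 'neg': stack = [0] (depth 1)
After 'dup': stack = [0, 0] (depth 2)
After 'push 5': stack = [0, 0, 5] (depth 3)
After 'rot': stack = [0, 5, 0] (depth 3)
After 'pop': stack = [0, 5] (depth 2)
After 'add': stack = [5] (depth 1)

Answer: 1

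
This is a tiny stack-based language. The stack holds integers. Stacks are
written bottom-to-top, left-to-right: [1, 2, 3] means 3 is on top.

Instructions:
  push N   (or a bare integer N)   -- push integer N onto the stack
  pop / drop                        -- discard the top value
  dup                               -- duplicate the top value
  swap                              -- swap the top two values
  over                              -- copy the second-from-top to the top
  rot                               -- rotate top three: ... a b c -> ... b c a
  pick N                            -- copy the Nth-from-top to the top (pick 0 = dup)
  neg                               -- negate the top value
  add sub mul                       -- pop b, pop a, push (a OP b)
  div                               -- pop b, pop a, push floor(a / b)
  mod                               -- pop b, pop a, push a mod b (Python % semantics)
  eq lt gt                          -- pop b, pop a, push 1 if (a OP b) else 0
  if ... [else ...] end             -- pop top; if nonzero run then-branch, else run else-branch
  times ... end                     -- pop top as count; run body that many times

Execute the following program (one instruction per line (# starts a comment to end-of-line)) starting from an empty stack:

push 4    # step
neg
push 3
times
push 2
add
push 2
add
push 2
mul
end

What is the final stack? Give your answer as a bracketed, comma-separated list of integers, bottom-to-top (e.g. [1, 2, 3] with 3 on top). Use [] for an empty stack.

After 'push 4': [4]
After 'neg': [-4]
After 'push 3': [-4, 3]
After 'times': [-4]
After 'push 2': [-4, 2]
After 'add': [-2]
After 'push 2': [-2, 2]
After 'add': [0]
After 'push 2': [0, 2]
After 'mul': [0]
After 'push 2': [0, 2]
After 'add': [2]
After 'push 2': [2, 2]
After 'add': [4]
After 'push 2': [4, 2]
After 'mul': [8]
After 'push 2': [8, 2]
After 'add': [10]
After 'push 2': [10, 2]
After 'add': [12]
After 'push 2': [12, 2]
After 'mul': [24]

Answer: [24]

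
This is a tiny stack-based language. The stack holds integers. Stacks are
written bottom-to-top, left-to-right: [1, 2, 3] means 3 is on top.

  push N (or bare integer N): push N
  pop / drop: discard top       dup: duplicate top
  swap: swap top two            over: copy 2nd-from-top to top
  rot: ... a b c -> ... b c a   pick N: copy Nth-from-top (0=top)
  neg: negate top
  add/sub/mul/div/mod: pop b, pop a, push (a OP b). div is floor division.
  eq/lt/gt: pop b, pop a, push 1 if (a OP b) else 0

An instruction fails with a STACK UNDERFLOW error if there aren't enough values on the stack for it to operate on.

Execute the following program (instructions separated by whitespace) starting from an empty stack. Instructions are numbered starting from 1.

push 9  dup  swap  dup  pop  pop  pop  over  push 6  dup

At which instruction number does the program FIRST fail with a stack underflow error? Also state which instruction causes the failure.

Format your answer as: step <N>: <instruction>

Step 1 ('push 9'): stack = [9], depth = 1
Step 2 ('dup'): stack = [9, 9], depth = 2
Step 3 ('swap'): stack = [9, 9], depth = 2
Step 4 ('dup'): stack = [9, 9, 9], depth = 3
Step 5 ('pop'): stack = [9, 9], depth = 2
Step 6 ('pop'): stack = [9], depth = 1
Step 7 ('pop'): stack = [], depth = 0
Step 8 ('over'): needs 2 value(s) but depth is 0 — STACK UNDERFLOW

Answer: step 8: over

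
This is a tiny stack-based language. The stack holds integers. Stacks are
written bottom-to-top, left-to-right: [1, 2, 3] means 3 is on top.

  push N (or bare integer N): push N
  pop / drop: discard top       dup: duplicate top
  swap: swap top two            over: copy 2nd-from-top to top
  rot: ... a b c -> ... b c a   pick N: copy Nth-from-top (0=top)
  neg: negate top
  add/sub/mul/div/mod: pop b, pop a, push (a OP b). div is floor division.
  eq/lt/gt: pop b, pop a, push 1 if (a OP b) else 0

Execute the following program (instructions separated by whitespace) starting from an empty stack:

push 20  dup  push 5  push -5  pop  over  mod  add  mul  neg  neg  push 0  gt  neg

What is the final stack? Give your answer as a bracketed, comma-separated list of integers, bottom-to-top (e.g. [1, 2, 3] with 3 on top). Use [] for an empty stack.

After 'push 20': [20]
After 'dup': [20, 20]
After 'push 5': [20, 20, 5]
After 'push -5': [20, 20, 5, -5]
After 'pop': [20, 20, 5]
After 'over': [20, 20, 5, 20]
After 'mod': [20, 20, 5]
After 'add': [20, 25]
After 'mul': [500]
After 'neg': [-500]
After 'neg': [500]
After 'push 0': [500, 0]
After 'gt': [1]
After 'neg': [-1]

Answer: [-1]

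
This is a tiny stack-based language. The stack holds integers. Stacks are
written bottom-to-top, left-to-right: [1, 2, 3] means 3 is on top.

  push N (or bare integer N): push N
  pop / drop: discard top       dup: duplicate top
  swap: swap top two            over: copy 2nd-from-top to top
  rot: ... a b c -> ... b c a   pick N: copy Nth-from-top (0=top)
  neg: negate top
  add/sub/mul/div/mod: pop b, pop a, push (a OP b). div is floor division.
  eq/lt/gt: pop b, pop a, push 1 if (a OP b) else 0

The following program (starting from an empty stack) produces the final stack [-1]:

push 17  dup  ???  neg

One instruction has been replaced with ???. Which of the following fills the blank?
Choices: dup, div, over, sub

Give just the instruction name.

Stack before ???: [17, 17]
Stack after ???:  [1]
Checking each choice:
  dup: produces [17, 17, -17]
  div: MATCH
  over: produces [17, 17, -17]
  sub: produces [0]


Answer: div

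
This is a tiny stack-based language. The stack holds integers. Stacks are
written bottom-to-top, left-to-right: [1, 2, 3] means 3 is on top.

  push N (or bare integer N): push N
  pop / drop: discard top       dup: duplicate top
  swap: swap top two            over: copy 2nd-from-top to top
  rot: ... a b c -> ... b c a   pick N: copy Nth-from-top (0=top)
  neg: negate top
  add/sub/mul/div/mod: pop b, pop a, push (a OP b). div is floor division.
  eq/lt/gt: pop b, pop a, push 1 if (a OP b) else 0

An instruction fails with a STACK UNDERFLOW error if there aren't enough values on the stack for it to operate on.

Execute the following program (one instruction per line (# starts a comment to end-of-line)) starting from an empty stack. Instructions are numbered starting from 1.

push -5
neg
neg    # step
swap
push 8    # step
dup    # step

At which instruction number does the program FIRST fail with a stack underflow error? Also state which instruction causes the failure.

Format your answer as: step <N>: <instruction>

Answer: step 4: swap

Derivation:
Step 1 ('push -5'): stack = [-5], depth = 1
Step 2 ('neg'): stack = [5], depth = 1
Step 3 ('neg'): stack = [-5], depth = 1
Step 4 ('swap'): needs 2 value(s) but depth is 1 — STACK UNDERFLOW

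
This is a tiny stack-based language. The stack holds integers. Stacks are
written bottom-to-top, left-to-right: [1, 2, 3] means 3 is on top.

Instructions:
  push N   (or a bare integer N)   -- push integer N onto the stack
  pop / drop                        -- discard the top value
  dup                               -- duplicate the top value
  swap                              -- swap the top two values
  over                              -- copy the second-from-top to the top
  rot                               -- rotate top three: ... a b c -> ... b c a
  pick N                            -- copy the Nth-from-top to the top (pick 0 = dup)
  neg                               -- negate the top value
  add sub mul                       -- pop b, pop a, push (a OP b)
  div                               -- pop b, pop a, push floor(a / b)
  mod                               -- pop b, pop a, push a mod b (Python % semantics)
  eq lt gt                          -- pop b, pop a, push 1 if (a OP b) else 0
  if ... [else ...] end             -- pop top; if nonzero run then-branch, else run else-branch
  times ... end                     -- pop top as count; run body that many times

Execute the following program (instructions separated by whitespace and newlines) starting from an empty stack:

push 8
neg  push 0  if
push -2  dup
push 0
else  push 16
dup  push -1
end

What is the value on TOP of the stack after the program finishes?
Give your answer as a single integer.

After 'push 8': [8]
After 'neg': [-8]
After 'push 0': [-8, 0]
After 'if': [-8]
After 'push 16': [-8, 16]
After 'dup': [-8, 16, 16]
After 'push -1': [-8, 16, 16, -1]

Answer: -1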